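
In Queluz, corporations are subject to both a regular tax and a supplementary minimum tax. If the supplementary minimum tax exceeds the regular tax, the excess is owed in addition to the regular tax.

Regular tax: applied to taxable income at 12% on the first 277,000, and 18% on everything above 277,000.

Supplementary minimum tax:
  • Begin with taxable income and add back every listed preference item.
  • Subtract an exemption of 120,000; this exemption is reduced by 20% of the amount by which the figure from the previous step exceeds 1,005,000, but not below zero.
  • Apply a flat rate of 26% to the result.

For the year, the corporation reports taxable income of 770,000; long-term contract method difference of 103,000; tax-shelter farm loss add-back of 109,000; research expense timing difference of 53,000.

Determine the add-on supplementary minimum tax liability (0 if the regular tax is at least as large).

117,480

Supplementary minimum tax:
  Adjusted income: 770,000 + 103,000 + 109,000 + 53,000 = 1,035,000
  Exemption: 120,000 − 20% × (1,035,000 − 1,005,000) = 120,000 − 6,000 = 114,000
  Base: 1,035,000 − 114,000 = 921,000
  921,000 × 26% = 239,460

Regular tax:
  277,000 × 12% = 33,240
  493,000 × 18% = 88,740
  → 121,980

Excess of supplementary minimum tax over regular tax: 239,460 − 121,980 = 117,480.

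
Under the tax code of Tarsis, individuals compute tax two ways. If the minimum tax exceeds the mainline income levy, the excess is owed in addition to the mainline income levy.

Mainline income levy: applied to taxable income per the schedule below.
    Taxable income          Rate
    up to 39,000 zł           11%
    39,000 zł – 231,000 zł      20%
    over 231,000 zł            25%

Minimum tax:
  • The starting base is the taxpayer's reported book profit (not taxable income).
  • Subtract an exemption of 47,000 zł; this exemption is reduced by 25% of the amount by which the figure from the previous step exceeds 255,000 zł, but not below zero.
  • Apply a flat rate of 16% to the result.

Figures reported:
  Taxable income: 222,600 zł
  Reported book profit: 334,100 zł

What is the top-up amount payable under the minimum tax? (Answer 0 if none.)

8,090 zł

Mainline income levy:
  39,000 zł × 11% = 4,290 zł
  183,600 zł × 20% = 36,720 zł
  → 41,010 zł

Minimum tax:
  Base (reported book profit): 334,100 zł
  Exemption: 47,000 zł − 25% × (334,100 zł − 255,000 zł) = 47,000 zł − 19,775 zł = 27,225 zł
  Base: 334,100 zł − 27,225 zł = 306,875 zł
  306,875 zł × 16% = 49,100 zł

Excess of minimum tax over mainline income levy: 49,100 zł − 41,010 zł = 8,090 zł.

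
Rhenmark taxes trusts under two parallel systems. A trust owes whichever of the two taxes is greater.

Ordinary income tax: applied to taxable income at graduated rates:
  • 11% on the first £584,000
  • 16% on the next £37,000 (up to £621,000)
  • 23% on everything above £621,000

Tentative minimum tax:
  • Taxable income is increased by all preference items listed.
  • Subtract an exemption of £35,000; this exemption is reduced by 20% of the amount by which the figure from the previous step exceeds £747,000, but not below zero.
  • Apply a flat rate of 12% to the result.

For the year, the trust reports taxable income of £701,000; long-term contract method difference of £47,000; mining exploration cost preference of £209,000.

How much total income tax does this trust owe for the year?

£114,840

Ordinary income tax:
  £584,000 × 11% = £64,240
  £37,000 × 16% = £5,920
  £80,000 × 23% = £18,400
  → £88,560

Tentative minimum tax:
  Adjusted income: £701,000 + £47,000 + £209,000 = £957,000
  Exemption: 20% × (£957,000 − £747,000) = £42,000 ≥ £35,000, so the exemption is fully phased out
  Base: £957,000 − £0 = £957,000
  £957,000 × 12% = £114,840

£114,840 > £88,560, so the tentative minimum tax is the binding amount.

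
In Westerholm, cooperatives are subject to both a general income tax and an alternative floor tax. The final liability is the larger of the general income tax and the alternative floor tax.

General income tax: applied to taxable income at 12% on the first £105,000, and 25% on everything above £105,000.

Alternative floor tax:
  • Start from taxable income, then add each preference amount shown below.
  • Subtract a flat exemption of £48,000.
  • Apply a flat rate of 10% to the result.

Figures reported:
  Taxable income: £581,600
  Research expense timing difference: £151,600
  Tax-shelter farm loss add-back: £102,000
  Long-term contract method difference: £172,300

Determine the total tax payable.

General income tax:
  £105,000 × 12% = £12,600
  £476,600 × 25% = £119,150
  → £131,750

Alternative floor tax:
  Adjusted income: £581,600 + £151,600 + £102,000 + £172,300 = £1,007,500
  Less exemption £48,000 → base £959,500
  £959,500 × 10% = £95,950

£131,750 > £95,950, so the general income tax governs.

£131,750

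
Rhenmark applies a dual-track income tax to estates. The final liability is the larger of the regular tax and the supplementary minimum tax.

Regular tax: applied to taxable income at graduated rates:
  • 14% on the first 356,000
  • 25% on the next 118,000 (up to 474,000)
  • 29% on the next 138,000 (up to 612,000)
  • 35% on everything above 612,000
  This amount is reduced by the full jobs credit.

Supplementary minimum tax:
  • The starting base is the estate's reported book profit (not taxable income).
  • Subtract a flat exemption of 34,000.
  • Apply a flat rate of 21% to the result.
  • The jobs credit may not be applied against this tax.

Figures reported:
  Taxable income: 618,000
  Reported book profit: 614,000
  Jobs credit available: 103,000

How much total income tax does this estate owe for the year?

121,800

Supplementary minimum tax:
  Base (reported book profit): 614,000
  Less exemption 34,000 → base 580,000
  580,000 × 21% = 121,800

Regular tax:
  356,000 × 14% = 49,840
  118,000 × 25% = 29,500
  138,000 × 29% = 40,020
  6,000 × 35% = 2,100
  → 121,460
  Less jobs credit 103,000 → 18,460

121,800 > 18,460, so the supplementary minimum tax is the binding amount.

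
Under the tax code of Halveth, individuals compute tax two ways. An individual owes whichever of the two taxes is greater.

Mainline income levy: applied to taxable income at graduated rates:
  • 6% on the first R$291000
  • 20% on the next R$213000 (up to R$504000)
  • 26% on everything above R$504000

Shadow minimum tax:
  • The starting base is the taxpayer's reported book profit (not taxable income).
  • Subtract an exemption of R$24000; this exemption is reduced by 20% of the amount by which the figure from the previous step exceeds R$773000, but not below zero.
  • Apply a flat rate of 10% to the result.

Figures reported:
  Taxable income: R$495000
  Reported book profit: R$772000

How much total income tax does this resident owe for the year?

Mainline income levy:
  R$291000 × 6% = R$17460
  R$204000 × 20% = R$40800
  → R$58260

Shadow minimum tax:
  Base (reported book profit): R$772000
  Exemption: R$772000 ≤ R$773000, so full R$24000 applies
  Base: R$772000 − R$24000 = R$748000
  R$748000 × 10% = R$74800

R$74800 > R$58260, so the shadow minimum tax is the binding amount.

R$74800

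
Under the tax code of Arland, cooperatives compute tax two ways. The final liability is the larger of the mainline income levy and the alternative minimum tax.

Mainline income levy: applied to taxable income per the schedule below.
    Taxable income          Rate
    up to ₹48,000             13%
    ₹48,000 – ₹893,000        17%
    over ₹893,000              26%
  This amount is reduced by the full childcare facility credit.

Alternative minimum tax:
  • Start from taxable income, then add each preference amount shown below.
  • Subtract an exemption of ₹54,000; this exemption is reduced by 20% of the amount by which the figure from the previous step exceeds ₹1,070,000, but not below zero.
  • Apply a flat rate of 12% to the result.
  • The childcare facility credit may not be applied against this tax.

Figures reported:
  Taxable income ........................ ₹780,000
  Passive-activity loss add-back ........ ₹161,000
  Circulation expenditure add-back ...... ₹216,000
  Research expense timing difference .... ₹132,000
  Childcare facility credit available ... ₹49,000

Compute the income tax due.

₹153,456

Alternative minimum tax:
  Adjusted income: ₹780,000 + ₹161,000 + ₹216,000 + ₹132,000 = ₹1,289,000
  Exemption: ₹54,000 − 20% × (₹1,289,000 − ₹1,070,000) = ₹54,000 − ₹43,800 = ₹10,200
  Base: ₹1,289,000 − ₹10,200 = ₹1,278,800
  ₹1,278,800 × 12% = ₹153,456

Mainline income levy:
  ₹48,000 × 13% = ₹6,240
  ₹732,000 × 17% = ₹124,440
  → ₹130,680
  Less childcare facility credit ₹49,000 → ₹81,680

₹153,456 > ₹81,680, so the alternative minimum tax is the binding amount.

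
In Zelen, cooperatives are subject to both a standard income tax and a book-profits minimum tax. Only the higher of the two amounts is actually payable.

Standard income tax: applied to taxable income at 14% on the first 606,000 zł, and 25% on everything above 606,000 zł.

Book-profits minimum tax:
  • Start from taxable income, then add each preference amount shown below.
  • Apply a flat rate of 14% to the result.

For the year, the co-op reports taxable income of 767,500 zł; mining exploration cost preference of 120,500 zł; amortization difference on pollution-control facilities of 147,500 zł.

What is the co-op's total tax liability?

144,970 zł

Book-profits minimum tax:
  Adjusted income: 767,500 zł + 120,500 zł + 147,500 zł = 1,035,500 zł
  1,035,500 zł × 14% = 144,970 zł

Standard income tax:
  606,000 zł × 14% = 84,840 zł
  161,500 zł × 25% = 40,375 zł
  → 125,215 zł

144,970 zł > 125,215 zł, so the book-profits minimum tax is the binding amount.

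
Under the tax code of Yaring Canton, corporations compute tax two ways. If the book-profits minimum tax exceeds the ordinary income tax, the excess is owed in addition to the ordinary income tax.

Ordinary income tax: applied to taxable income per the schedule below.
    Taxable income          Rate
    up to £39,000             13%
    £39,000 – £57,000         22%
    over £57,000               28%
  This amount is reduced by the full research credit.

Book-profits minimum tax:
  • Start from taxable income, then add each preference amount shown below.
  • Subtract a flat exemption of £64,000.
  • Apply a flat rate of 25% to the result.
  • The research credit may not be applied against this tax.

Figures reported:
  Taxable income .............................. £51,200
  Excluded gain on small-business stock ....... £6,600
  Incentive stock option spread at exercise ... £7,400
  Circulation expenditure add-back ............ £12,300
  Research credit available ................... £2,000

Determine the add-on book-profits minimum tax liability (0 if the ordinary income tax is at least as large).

£0

Book-profits minimum tax:
  Adjusted income: £51,200 + £6,600 + £7,400 + £12,300 = £77,500
  Less exemption £64,000 → base £13,500
  £13,500 × 25% = £3,375

Ordinary income tax:
  £39,000 × 13% = £5,070
  £12,200 × 22% = £2,684
  → £7,754
  Less research credit £2,000 → £5,754

£3,375 ≤ £5,754, so no add-on is due.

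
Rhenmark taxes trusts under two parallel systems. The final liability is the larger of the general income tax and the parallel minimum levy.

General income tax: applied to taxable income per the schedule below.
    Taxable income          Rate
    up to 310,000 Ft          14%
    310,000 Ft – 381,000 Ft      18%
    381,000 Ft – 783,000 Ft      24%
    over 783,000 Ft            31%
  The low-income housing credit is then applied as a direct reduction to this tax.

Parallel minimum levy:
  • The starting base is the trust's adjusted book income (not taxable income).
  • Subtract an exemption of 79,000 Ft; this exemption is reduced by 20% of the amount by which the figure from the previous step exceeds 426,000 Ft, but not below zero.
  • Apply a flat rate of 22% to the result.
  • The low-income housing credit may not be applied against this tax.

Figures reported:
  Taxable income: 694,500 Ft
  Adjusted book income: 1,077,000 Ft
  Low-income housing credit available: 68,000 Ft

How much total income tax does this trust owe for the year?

236,940 Ft

Parallel minimum levy:
  Base (adjusted book income): 1,077,000 Ft
  Exemption: 20% × (1,077,000 Ft − 426,000 Ft) = 130,200 Ft ≥ 79,000 Ft, so the exemption is fully phased out
  Base: 1,077,000 Ft − 0 Ft = 1,077,000 Ft
  1,077,000 Ft × 22% = 236,940 Ft

General income tax:
  310,000 Ft × 14% = 43,400 Ft
  71,000 Ft × 18% = 12,780 Ft
  313,500 Ft × 24% = 75,240 Ft
  → 131,420 Ft
  Less low-income housing credit 68,000 Ft → 63,420 Ft

236,940 Ft > 63,420 Ft, so the parallel minimum levy is the binding amount.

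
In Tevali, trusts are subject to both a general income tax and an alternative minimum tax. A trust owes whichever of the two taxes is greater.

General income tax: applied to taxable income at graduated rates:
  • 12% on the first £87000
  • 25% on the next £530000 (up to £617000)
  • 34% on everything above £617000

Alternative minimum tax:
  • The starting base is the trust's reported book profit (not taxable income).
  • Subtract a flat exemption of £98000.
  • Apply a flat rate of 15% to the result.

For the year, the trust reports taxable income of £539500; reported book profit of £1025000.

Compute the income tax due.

General income tax:
  £87000 × 12% = £10440
  £452500 × 25% = £113125
  → £123565

Alternative minimum tax:
  Base (reported book profit): £1025000
  Less exemption £98000 → base £927000
  £927000 × 15% = £139050

£139050 > £123565, so the alternative minimum tax is the binding amount.

£139050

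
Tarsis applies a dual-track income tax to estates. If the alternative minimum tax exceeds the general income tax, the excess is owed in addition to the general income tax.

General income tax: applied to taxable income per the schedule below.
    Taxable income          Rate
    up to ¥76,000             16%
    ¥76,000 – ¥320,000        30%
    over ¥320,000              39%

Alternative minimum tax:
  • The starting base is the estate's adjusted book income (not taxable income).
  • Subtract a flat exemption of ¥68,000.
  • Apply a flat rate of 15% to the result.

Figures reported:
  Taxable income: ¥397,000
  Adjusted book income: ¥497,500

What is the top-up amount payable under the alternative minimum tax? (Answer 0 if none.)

Alternative minimum tax:
  Base (adjusted book income): ¥497,500
  Less exemption ¥68,000 → base ¥429,500
  ¥429,500 × 15% = ¥64,425

General income tax:
  ¥76,000 × 16% = ¥12,160
  ¥244,000 × 30% = ¥73,200
  ¥77,000 × 39% = ¥30,030
  → ¥115,390

¥64,425 ≤ ¥115,390, so no add-on is due.

¥0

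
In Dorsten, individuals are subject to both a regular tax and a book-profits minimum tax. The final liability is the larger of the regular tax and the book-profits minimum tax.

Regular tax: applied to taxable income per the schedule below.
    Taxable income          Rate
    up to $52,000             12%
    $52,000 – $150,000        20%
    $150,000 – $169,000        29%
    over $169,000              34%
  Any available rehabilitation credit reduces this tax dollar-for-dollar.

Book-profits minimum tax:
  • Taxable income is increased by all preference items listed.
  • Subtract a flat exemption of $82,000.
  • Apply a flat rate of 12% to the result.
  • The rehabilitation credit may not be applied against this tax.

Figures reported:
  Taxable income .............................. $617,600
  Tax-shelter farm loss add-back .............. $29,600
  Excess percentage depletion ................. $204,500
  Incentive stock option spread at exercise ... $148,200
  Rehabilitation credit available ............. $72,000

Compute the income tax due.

$111,874

Book-profits minimum tax:
  Adjusted income: $617,600 + $29,600 + $204,500 + $148,200 = $999,900
  Less exemption $82,000 → base $917,900
  $917,900 × 12% = $110,148

Regular tax:
  $52,000 × 12% = $6,240
  $98,000 × 20% = $19,600
  $19,000 × 29% = $5,510
  $448,600 × 34% = $152,524
  → $183,874
  Less rehabilitation credit $72,000 → $111,874

$111,874 > $110,148, so the regular tax governs.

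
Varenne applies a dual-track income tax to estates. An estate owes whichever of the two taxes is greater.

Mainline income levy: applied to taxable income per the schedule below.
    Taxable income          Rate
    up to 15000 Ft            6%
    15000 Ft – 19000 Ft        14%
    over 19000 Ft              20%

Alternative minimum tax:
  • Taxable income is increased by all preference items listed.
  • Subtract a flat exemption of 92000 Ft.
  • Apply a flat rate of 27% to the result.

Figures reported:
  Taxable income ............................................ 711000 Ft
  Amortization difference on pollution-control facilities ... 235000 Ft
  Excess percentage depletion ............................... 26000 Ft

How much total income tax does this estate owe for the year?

Alternative minimum tax:
  Adjusted income: 711000 Ft + 235000 Ft + 26000 Ft = 972000 Ft
  Less exemption 92000 Ft → base 880000 Ft
  880000 Ft × 27% = 237600 Ft

Mainline income levy:
  15000 Ft × 6% = 900 Ft
  4000 Ft × 14% = 560 Ft
  692000 Ft × 20% = 138400 Ft
  → 139860 Ft

237600 Ft > 139860 Ft, so the alternative minimum tax is the binding amount.

237600 Ft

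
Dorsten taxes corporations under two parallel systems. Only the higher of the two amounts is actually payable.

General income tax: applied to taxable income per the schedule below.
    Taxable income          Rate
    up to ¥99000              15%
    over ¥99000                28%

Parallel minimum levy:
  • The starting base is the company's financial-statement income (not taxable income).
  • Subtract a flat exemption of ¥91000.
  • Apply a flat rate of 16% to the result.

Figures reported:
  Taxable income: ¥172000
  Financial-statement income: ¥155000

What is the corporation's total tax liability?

General income tax:
  ¥99000 × 15% = ¥14850
  ¥73000 × 28% = ¥20440
  → ¥35290

Parallel minimum levy:
  Base (financial-statement income): ¥155000
  Less exemption ¥91000 → base ¥64000
  ¥64000 × 16% = ¥10240

¥35290 > ¥10240, so the general income tax governs.

¥35290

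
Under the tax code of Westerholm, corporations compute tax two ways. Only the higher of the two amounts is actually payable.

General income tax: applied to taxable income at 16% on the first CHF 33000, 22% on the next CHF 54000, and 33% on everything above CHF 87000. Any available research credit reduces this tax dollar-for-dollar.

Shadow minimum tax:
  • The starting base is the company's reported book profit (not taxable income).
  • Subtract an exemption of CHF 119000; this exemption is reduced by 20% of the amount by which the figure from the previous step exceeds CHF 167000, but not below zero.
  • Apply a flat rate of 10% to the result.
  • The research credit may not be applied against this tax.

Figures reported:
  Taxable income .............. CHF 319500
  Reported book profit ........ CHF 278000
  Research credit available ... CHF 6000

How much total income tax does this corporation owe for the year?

CHF 87885

General income tax:
  CHF 33000 × 16% = CHF 5280
  CHF 54000 × 22% = CHF 11880
  CHF 232500 × 33% = CHF 76725
  → CHF 93885
  Less research credit CHF 6000 → CHF 87885

Shadow minimum tax:
  Base (reported book profit): CHF 278000
  Exemption: CHF 119000 − 20% × (CHF 278000 − CHF 167000) = CHF 119000 − CHF 22200 = CHF 96800
  Base: CHF 278000 − CHF 96800 = CHF 181200
  CHF 181200 × 10% = CHF 18120

CHF 87885 > CHF 18120, so the general income tax governs.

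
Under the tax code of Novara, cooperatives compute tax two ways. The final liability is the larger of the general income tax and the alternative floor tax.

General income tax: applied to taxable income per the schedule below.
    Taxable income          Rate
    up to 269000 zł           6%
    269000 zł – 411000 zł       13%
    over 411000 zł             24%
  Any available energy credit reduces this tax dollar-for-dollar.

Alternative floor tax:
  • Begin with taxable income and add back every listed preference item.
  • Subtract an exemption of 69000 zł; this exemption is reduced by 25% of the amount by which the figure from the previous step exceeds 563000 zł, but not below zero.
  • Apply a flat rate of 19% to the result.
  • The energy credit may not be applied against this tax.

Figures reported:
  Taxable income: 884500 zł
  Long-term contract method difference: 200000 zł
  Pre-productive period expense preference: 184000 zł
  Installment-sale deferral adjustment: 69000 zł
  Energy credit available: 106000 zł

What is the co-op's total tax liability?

254125 zł

Alternative floor tax:
  Adjusted income: 884500 zł + 200000 zł + 184000 zł + 69000 zł = 1337500 zł
  Exemption: 25% × (1337500 zł − 563000 zł) = 193625 zł ≥ 69000 zł, so the exemption is fully phased out
  Base: 1337500 zł − 0 zł = 1337500 zł
  1337500 zł × 19% = 254125 zł

General income tax:
  269000 zł × 6% = 16140 zł
  142000 zł × 13% = 18460 zł
  473500 zł × 24% = 113640 zł
  → 148240 zł
  Less energy credit 106000 zł → 42240 zł

254125 zł > 42240 zł, so the alternative floor tax is the binding amount.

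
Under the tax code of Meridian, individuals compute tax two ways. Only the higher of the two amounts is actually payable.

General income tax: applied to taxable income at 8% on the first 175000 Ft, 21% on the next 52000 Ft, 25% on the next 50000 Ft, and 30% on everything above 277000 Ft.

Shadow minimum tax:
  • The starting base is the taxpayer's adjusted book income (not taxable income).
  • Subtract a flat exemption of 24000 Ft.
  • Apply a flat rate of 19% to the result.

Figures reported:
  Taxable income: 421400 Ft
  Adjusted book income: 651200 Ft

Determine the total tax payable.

General income tax:
  175000 Ft × 8% = 14000 Ft
  52000 Ft × 21% = 10920 Ft
  50000 Ft × 25% = 12500 Ft
  144400 Ft × 30% = 43320 Ft
  → 80740 Ft

Shadow minimum tax:
  Base (adjusted book income): 651200 Ft
  Less exemption 24000 Ft → base 627200 Ft
  627200 Ft × 19% = 119168 Ft

119168 Ft > 80740 Ft, so the shadow minimum tax is the binding amount.

119168 Ft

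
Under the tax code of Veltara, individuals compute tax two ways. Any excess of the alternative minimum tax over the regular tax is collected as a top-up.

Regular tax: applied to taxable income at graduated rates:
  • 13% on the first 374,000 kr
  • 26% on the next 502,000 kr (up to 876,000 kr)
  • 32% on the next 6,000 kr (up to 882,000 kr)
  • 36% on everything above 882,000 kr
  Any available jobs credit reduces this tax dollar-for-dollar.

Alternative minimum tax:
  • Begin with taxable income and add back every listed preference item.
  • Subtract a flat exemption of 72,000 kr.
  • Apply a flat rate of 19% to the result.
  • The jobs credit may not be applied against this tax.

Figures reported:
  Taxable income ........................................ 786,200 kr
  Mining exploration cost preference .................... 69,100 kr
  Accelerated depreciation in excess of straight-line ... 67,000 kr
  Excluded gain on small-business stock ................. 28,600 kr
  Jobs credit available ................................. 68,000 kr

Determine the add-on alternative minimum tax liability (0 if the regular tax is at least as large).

79,199 kr

Alternative minimum tax:
  Adjusted income: 786,200 kr + 69,100 kr + 67,000 kr + 28,600 kr = 950,900 kr
  Less exemption 72,000 kr → base 878,900 kr
  878,900 kr × 19% = 166,991 kr

Regular tax:
  374,000 kr × 13% = 48,620 kr
  412,200 kr × 26% = 107,172 kr
  → 155,792 kr
  Less jobs credit 68,000 kr → 87,792 kr

Excess of alternative minimum tax over regular tax: 166,991 kr − 87,792 kr = 79,199 kr.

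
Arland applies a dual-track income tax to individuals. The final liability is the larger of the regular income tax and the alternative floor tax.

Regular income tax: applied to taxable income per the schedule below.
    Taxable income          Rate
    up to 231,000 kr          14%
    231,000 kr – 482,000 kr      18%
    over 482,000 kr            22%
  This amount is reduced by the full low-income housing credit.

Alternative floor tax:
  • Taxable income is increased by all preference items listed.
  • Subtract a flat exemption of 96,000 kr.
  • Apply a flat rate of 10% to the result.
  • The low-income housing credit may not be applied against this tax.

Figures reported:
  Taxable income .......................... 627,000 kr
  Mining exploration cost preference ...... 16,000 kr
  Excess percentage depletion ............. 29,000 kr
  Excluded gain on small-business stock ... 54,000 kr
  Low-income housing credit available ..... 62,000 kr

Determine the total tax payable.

Alternative floor tax:
  Adjusted income: 627,000 kr + 16,000 kr + 29,000 kr + 54,000 kr = 726,000 kr
  Less exemption 96,000 kr → base 630,000 kr
  630,000 kr × 10% = 63,000 kr

Regular income tax:
  231,000 kr × 14% = 32,340 kr
  251,000 kr × 18% = 45,180 kr
  145,000 kr × 22% = 31,900 kr
  → 109,420 kr
  Less low-income housing credit 62,000 kr → 47,420 kr

63,000 kr > 47,420 kr, so the alternative floor tax is the binding amount.

63,000 kr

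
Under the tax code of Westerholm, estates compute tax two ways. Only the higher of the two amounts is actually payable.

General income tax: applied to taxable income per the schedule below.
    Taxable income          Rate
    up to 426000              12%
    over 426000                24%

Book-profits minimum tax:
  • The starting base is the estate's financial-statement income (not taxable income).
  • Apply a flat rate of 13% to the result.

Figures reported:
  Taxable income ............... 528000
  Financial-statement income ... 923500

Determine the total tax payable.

Book-profits minimum tax:
  Base (financial-statement income): 923500
  923500 × 13% = 120055

General income tax:
  426000 × 12% = 51120
  102000 × 24% = 24480
  → 75600

120055 > 75600, so the book-profits minimum tax is the binding amount.

120055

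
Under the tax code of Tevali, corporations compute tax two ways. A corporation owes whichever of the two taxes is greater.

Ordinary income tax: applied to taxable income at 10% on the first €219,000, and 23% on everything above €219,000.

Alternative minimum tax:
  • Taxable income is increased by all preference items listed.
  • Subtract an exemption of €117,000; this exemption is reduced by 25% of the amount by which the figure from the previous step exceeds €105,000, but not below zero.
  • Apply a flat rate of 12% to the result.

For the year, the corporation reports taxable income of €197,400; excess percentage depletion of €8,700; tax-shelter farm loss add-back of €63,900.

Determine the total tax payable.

€23,310

Alternative minimum tax:
  Adjusted income: €197,400 + €8,700 + €63,900 = €270,000
  Exemption: €117,000 − 25% × (€270,000 − €105,000) = €117,000 − €41,250 = €75,750
  Base: €270,000 − €75,750 = €194,250
  €194,250 × 12% = €23,310

Ordinary income tax:
  €197,400 × 10% = €19,740

€23,310 > €19,740, so the alternative minimum tax is the binding amount.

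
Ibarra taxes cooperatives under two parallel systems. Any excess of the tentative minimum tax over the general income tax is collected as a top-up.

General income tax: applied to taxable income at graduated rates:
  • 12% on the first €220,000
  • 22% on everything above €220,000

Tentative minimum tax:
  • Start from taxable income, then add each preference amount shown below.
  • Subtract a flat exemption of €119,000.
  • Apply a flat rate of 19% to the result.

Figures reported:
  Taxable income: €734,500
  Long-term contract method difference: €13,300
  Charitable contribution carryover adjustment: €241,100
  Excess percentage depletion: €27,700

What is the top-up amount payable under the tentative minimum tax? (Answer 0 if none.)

Tentative minimum tax:
  Adjusted income: €734,500 + €13,300 + €241,100 + €27,700 = €1,016,600
  Less exemption €119,000 → base €897,600
  €897,600 × 19% = €170,544

General income tax:
  €220,000 × 12% = €26,400
  €514,500 × 22% = €113,190
  → €139,590

Excess of tentative minimum tax over general income tax: €170,544 − €139,590 = €30,954.

€30,954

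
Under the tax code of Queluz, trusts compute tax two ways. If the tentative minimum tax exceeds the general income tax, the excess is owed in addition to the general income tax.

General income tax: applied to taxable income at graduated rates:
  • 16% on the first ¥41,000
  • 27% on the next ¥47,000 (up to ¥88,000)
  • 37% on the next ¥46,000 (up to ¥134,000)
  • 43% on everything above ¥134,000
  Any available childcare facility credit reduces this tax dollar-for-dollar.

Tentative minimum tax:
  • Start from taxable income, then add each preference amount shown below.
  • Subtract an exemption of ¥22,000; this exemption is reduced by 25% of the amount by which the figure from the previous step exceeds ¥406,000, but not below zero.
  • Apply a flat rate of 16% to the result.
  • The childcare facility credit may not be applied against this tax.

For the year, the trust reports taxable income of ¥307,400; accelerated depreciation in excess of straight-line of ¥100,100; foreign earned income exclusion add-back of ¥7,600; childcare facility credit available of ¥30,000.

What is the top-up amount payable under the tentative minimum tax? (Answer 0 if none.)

General income tax:
  ¥41,000 × 16% = ¥6,560
  ¥47,000 × 27% = ¥12,690
  ¥46,000 × 37% = ¥17,020
  ¥173,400 × 43% = ¥74,562
  → ¥110,832
  Less childcare facility credit ¥30,000 → ¥80,832

Tentative minimum tax:
  Adjusted income: ¥307,400 + ¥100,100 + ¥7,600 = ¥415,100
  Exemption: ¥22,000 − 25% × (¥415,100 − ¥406,000) = ¥22,000 − ¥2,275 = ¥19,725
  Base: ¥415,100 − ¥19,725 = ¥395,375
  ¥395,375 × 16% = ¥63,260

¥63,260 ≤ ¥80,832, so no add-on is due.

¥0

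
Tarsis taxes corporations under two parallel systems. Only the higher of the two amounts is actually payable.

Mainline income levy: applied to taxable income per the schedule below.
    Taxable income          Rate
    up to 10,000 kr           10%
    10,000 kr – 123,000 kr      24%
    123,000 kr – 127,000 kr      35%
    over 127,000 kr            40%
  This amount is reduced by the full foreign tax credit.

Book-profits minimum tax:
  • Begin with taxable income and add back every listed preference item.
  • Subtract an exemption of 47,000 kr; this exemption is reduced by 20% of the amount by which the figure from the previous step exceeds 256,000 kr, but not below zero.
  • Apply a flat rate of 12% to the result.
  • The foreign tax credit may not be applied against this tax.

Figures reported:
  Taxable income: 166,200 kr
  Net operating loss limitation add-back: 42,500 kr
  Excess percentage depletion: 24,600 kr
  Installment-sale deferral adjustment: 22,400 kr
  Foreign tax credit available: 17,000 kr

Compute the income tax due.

Book-profits minimum tax:
  Adjusted income: 166,200 kr + 42,500 kr + 24,600 kr + 22,400 kr = 255,700 kr
  Exemption: 255,700 kr ≤ 256,000 kr, so full 47,000 kr applies
  Base: 255,700 kr − 47,000 kr = 208,700 kr
  208,700 kr × 12% = 25,044 kr

Mainline income levy:
  10,000 kr × 10% = 1,000 kr
  113,000 kr × 24% = 27,120 kr
  4,000 kr × 35% = 1,400 kr
  39,200 kr × 40% = 15,680 kr
  → 45,200 kr
  Less foreign tax credit 17,000 kr → 28,200 kr

28,200 kr > 25,044 kr, so the mainline income levy governs.

28,200 kr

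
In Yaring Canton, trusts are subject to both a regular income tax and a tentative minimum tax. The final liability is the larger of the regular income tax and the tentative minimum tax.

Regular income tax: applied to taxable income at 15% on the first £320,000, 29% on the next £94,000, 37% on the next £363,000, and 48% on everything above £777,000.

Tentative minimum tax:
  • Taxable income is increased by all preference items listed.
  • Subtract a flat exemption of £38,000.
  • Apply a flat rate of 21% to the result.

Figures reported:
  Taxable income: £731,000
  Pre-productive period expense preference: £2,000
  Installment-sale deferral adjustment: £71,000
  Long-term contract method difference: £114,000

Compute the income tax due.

Regular income tax:
  £320,000 × 15% = £48,000
  £94,000 × 29% = £27,260
  £317,000 × 37% = £117,290
  → £192,550

Tentative minimum tax:
  Adjusted income: £731,000 + £2,000 + £71,000 + £114,000 = £918,000
  Less exemption £38,000 → base £880,000
  £880,000 × 21% = £184,800

£192,550 > £184,800, so the regular income tax governs.

£192,550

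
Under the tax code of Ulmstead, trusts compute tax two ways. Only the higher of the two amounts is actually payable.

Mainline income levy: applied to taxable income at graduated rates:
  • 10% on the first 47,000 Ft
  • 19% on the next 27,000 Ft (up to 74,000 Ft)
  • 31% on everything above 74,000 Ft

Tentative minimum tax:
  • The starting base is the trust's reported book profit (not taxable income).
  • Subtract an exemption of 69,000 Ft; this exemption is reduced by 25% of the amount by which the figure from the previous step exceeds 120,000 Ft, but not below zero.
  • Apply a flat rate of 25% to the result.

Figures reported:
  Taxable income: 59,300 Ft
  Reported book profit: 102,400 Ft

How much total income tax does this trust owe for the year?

Mainline income levy:
  47,000 Ft × 10% = 4,700 Ft
  12,300 Ft × 19% = 2,337 Ft
  → 7,037 Ft

Tentative minimum tax:
  Base (reported book profit): 102,400 Ft
  Exemption: 102,400 Ft ≤ 120,000 Ft, so full 69,000 Ft applies
  Base: 102,400 Ft − 69,000 Ft = 33,400 Ft
  33,400 Ft × 25% = 8,350 Ft

8,350 Ft > 7,037 Ft, so the tentative minimum tax is the binding amount.

8,350 Ft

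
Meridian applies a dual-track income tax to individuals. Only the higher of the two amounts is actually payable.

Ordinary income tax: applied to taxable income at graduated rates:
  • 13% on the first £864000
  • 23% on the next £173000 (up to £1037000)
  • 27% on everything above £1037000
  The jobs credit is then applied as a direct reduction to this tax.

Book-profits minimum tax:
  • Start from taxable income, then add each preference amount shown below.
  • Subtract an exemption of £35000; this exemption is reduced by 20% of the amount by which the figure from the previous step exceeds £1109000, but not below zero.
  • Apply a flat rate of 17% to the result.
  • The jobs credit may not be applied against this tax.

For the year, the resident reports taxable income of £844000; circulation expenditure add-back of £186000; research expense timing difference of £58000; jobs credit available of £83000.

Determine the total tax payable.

£179010

Book-profits minimum tax:
  Adjusted income: £844000 + £186000 + £58000 = £1088000
  Exemption: £1088000 ≤ £1109000, so full £35000 applies
  Base: £1088000 − £35000 = £1053000
  £1053000 × 17% = £179010

Ordinary income tax:
  £844000 × 13% = £109720
  Less jobs credit £83000 → £26720

£179010 > £26720, so the book-profits minimum tax is the binding amount.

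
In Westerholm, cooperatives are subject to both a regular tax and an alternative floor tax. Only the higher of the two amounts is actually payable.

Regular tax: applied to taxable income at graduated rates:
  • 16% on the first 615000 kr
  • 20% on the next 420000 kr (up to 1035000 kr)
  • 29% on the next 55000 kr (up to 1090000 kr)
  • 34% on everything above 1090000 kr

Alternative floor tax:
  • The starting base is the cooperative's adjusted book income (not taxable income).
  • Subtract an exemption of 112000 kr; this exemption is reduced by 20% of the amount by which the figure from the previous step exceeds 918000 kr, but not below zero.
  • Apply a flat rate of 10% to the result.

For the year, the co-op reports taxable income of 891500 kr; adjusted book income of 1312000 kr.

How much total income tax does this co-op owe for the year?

Alternative floor tax:
  Base (adjusted book income): 1312000 kr
  Exemption: 112000 kr − 20% × (1312000 kr − 918000 kr) = 112000 kr − 78800 kr = 33200 kr
  Base: 1312000 kr − 33200 kr = 1278800 kr
  1278800 kr × 10% = 127880 kr

Regular tax:
  615000 kr × 16% = 98400 kr
  276500 kr × 20% = 55300 kr
  → 153700 kr

153700 kr > 127880 kr, so the regular tax governs.

153700 kr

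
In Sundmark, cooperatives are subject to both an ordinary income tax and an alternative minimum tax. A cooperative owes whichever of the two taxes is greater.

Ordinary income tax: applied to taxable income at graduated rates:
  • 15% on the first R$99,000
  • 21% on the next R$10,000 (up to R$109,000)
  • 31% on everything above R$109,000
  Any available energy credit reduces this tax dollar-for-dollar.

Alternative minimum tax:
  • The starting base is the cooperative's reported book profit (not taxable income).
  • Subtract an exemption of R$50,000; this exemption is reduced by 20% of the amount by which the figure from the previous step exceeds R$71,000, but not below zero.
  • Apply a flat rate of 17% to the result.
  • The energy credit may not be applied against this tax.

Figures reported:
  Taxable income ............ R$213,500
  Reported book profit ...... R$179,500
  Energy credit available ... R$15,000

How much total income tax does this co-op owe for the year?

R$34,345

Alternative minimum tax:
  Base (reported book profit): R$179,500
  Exemption: R$50,000 − 20% × (R$179,500 − R$71,000) = R$50,000 − R$21,700 = R$28,300
  Base: R$179,500 − R$28,300 = R$151,200
  R$151,200 × 17% = R$25,704

Ordinary income tax:
  R$99,000 × 15% = R$14,850
  R$10,000 × 21% = R$2,100
  R$104,500 × 31% = R$32,395
  → R$49,345
  Less energy credit R$15,000 → R$34,345

R$34,345 > R$25,704, so the ordinary income tax governs.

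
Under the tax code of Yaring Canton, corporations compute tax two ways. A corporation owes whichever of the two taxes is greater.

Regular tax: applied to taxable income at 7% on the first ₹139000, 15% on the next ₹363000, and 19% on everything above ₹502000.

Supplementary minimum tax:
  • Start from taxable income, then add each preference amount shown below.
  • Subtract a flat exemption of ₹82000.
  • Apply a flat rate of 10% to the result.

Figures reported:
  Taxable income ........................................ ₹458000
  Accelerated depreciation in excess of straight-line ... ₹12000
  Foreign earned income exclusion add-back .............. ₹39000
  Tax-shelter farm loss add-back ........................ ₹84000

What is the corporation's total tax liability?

₹57580

Supplementary minimum tax:
  Adjusted income: ₹458000 + ₹12000 + ₹39000 + ₹84000 = ₹593000
  Less exemption ₹82000 → base ₹511000
  ₹511000 × 10% = ₹51100

Regular tax:
  ₹139000 × 7% = ₹9730
  ₹319000 × 15% = ₹47850
  → ₹57580

₹57580 > ₹51100, so the regular tax governs.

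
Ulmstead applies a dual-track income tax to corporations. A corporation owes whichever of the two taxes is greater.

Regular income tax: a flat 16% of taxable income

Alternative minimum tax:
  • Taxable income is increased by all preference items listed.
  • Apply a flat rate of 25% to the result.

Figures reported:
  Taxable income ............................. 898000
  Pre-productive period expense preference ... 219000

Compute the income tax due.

279250

Regular income tax:
  898000 × 16% = 143680

Alternative minimum tax:
  Adjusted income: 898000 + 219000 = 1117000
  1117000 × 25% = 279250

279250 > 143680, so the alternative minimum tax is the binding amount.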